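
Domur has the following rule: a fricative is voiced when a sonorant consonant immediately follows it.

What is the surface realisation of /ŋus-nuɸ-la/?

[ŋuznuβla]

/s/ is a voiceless alveolar fricative. The following trigger /n/ is voiced, so /s/ must become voiced as well.
The voiced alveolar fricative is [z], so /s/ → [z].
At the second juncture, /ɸ/ likewise becomes [β] adjacent to /l/.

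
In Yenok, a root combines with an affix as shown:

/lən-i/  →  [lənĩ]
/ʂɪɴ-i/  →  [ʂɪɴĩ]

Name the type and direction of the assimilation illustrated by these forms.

progressive nasality assimilation (vowel nasalisation)

The vowel /i/ surfaces as nasalised [ĩ] next to the preceding nasal /n/ — it has acquired the [+nasal] feature of its neighbour.
The other form shows the same pattern: /i/ → [ĩ] after /ɴ/ — each time a vowel is nasalised next to a preceding nasal.
Because the conditioning nasal is to the left of the vowel that changes, the process is progressive (perseverative).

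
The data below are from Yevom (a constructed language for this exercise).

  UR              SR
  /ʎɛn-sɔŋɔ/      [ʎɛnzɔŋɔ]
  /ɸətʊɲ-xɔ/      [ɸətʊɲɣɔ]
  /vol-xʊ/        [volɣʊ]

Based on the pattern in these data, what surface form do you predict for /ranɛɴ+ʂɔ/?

[ranɛɴʐɔ]

The data show progressive voicing assimilation: /s/ → [z] after /n/; /x/ → [ɣ] after /ɲ/; /x/ → [ɣ] after /l/. In each pair only voicing changes, matching the preceding consonant, while place and manner stay constant.
/ʂ/ is a voiceless retroflex fricative. The preceding trigger /ɴ/ is voiced, so /ʂ/ must become voiced as well.
The voiced retroflex fricative is [ʐ], so /ʂ/ → [ʐ].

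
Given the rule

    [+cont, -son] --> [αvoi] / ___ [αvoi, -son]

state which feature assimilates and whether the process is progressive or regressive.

regressive voicing assimilation

The rule copies [voi] from the environment onto the target, so the assimilating feature is voicing.
The conditioning segment sits to the right of the focus bar, meaning the trigger follows the segment that changes — regressive assimilation.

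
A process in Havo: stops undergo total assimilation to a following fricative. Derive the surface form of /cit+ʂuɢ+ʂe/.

/t/ is the segment targeted by the rule; it sits immediately before /ʂ/, so it assimilates completely and surfaces as [ʂ].
At the second juncture, /ɢ/ likewise becomes [ʂ] adjacent to /ʂ/.

[ciʂʂuʂʂe]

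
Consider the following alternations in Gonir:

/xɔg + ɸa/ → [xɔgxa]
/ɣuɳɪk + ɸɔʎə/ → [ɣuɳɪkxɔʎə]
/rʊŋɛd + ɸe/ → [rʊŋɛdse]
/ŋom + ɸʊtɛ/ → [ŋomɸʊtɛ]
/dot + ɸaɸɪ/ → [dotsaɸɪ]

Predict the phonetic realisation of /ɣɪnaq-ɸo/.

The data show progressive place assimilation: /ɸ/ → [x] after /g/; /ɸ/ → [x] after /k/; /ɸ/ → [s] after /d/; /ɸ/ → [s] after /t/. In each pair only place changes, matching the preceding consonant, while manner and voice stay constant.
Nothing changes in [ŋomɸʊtɛ]: there the adjacent consonants already agree in place (/ɸ/ and /m/ are both bilabial), so this form is consistent with the same rule.
/ɸ/ is a voiceless bilabial fricative. The preceding trigger /q/ is uvular, so /ɸ/ must become uvular as well.
The voiceless uvular fricative is [χ], so /ɸ/ → [χ].

[ɣɪnaqχo]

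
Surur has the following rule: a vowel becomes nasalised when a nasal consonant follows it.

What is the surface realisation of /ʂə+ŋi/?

/ə/ sits next to the nasal /ŋ/ and is therefore nasalised to [ə̃].

[ʂə̃ŋi]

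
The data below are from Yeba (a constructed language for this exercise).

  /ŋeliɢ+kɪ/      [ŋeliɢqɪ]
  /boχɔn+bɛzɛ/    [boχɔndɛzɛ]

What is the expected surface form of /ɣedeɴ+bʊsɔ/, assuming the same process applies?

[ɣedeɴɢʊsɔ]

The data show progressive place assimilation: /k/ → [q] after /ɢ/; /b/ → [d] after /n/. In each pair only place changes, matching the preceding consonant, while manner and voice stay constant.
/b/ is a voiced bilabial stop. The preceding trigger /ɴ/ is uvular, so /b/ must become uvular as well.
The voiced uvular stop is [ɢ], so /b/ → [ɢ].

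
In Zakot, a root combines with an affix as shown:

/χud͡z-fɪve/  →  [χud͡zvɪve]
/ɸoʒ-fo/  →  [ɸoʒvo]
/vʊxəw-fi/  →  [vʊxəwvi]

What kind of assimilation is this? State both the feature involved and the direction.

The segment that alternates is /f/, which surfaces as [v] when adjacent to /d͡z/.
/f/ is voiceless while /d͡z/ is voiced; the output [v] is voiced, matching the trigger — so the feature that spreads is voicing.
Place and manner are unchanged, so the assimilation is partial, not total.
Checking the remaining alternations: /f/ → [v] after /ʒ/ (voiceless → voiced, matching voiced); /f/ → [v] after /w/ (voiceless → voiced, matching voiced) — only voicing changes, and always toward the preceding segment.
Since the segment that changes follows the conditioning segment, the assimilation is progressive.

progressive voicing assimilation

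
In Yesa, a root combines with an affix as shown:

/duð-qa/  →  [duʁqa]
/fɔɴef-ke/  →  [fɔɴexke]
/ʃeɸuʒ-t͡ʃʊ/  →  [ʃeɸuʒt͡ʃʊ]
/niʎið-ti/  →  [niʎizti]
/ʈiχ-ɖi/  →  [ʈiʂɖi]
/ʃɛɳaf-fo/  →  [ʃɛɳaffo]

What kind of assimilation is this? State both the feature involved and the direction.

The segment that alternates is /ð/, which surfaces as [ʁ] when adjacent to /q/.
The change dental → uvular matches the place of the following /q/, identifying this as place assimilation.
Manner and voice are unchanged, so the assimilation is partial, not total.
The other alternating forms pattern the same way: /f/ → [x] before /k/ (labiodental → velar, matching velar); /ð/ → [z] before /t/ (dental → alveolar, matching alveolar); /χ/ → [ʂ] before /ɖ/ (uvular → retroflex, matching retroflex) — only place changes, and always toward the following segment.
No alternation appears in [ʃeɸuʒt͡ʃʊ], [ʃɛɳaffo]: there the adjacent consonants already agree in place (/ʒ/ and /t͡ʃ/ are both postalveolar; /f/ and /f/ are both labiodental), so these forms are consistent with the same rule.
Since the segment that changes precedes the conditioning segment, the assimilation is regressive.

regressive place assimilation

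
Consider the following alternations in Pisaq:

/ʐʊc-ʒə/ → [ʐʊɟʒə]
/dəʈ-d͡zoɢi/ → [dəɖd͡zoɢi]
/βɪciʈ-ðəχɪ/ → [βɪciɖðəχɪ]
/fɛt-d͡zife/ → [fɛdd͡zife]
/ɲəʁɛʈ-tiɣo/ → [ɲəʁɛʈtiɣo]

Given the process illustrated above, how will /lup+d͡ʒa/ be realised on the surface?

[lubd͡ʒa]

The data show regressive voicing assimilation: /c/ → [ɟ] before /ʒ/; /ʈ/ → [ɖ] before /d͡z/; /ʈ/ → [ɖ] before /ð/; /t/ → [d] before /d͡z/. In each pair only voicing changes, matching the following consonant, while place and manner stay constant.
Nothing changes in [ɲəʁɛʈtiɣo]: there the adjacent consonants already agree in voicing (/ʈ/ and /t/ are both voiceless), so this form is consistent with the same rule.
/p/ is a voiceless bilabial stop. The following trigger /d͡ʒ/ is voiced, so /p/ must become voiced as well.
Changing only its voicing to voiced gives [b] — the voiced bilabial stop.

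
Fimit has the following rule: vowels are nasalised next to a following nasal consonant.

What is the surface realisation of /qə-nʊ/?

The vowel /ə/ is adjacent to the following nasal /n/, so it acquires [+nasal] and surfaces as [ə̃].

[qə̃nʊ]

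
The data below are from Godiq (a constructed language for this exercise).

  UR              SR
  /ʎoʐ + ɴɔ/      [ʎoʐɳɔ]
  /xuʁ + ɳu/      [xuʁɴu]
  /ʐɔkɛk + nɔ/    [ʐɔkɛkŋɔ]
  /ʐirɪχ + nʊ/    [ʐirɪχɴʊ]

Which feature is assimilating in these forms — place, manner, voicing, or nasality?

place

Underlying /ɴ/ is realised as [ɳ] next to /ʐ/; /ʐ/ itself does not change.
The change uvular → retroflex matches the place of the preceding /ʐ/, identifying this as place assimilation.
The other alternating forms pattern the same way: /ɳ/ → [ɴ] after /ʁ/ (retroflex → uvular, matching uvular); /n/ → [ŋ] after /k/ (alveolar → velar, matching velar); /n/ → [ɴ] after /χ/ (alveolar → uvular, matching uvular) — only place changes, and always toward the preceding segment.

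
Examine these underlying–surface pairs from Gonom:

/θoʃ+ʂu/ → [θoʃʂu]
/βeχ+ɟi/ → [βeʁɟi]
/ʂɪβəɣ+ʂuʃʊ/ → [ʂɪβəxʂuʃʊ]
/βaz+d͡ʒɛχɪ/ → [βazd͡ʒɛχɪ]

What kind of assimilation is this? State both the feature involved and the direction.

The segment that alternates is /χ/, which surfaces as [ʁ] when adjacent to /ɟ/.
The change voiceless → voiced matches the voicing of the following /ɟ/, identifying this as voicing assimilation.
Place and manner are unchanged, so the assimilation is partial, not total.
The other alternating form patterns the same way: /ɣ/ → [x] before /ʂ/ (voiced → voiceless, matching voiceless) — only voicing changes, and always toward the following segment.
No alternation appears in [θoʃʂu], [βazd͡ʒɛχɪ]: there the adjacent consonants already agree in voicing (/ʃ/ and /ʂ/ are both voiceless; /z/ and /d͡ʒ/ are both voiced), so these forms are consistent with the same rule.
Since the segment that changes precedes the conditioning segment, the assimilation is regressive.

regressive voicing assimilation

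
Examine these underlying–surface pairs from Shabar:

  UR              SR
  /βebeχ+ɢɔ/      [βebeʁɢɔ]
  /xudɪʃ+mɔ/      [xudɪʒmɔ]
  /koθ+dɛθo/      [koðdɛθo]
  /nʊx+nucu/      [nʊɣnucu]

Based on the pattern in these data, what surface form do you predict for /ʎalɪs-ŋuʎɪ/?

[ʎalɪzŋuʎɪ]

The data show regressive voicing assimilation: /χ/ → [ʁ] before /ɢ/; /ʃ/ → [ʒ] before /m/; /θ/ → [ð] before /d/; /x/ → [ɣ] before /n/. In each pair only voicing changes, matching the following consonant, while place and manner stay constant.
The rule targets /s/ (voiceless alveolar fricative), which sits before the trigger /ŋ/ (voiced).
A voiced alveolar fricative is [z], so the surface segment is [z].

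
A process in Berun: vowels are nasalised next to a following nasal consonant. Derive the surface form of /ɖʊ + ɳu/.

/ʊ/ sits next to the nasal /ɳ/ and is therefore nasalised to [ʊ̃].

[ɖʊ̃ɳu]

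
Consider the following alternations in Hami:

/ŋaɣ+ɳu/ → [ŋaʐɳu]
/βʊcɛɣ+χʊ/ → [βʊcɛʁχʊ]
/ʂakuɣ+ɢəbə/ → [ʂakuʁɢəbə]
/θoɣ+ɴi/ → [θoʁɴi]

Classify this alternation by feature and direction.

The segment that alternates is /ɣ/, which surfaces as [ʐ] when adjacent to /ɳ/.
/ɣ/ is velar while /ɳ/ is retroflex; the output [ʐ] is retroflex, matching the trigger — so the feature that spreads is place.
Manner and voice are unchanged, so the assimilation is partial, not total.
The other alternating forms pattern the same way: /ɣ/ → [ʁ] before /χ/ (velar → uvular, matching uvular); /ɣ/ → [ʁ] before /ɢ/ (velar → uvular, matching uvular); /ɣ/ → [ʁ] before /ɴ/ (velar → uvular, matching uvular) — only place changes, and always toward the following segment.
The trigger is the following segment, so the direction is regressive (anticipatory).

regressive place assimilation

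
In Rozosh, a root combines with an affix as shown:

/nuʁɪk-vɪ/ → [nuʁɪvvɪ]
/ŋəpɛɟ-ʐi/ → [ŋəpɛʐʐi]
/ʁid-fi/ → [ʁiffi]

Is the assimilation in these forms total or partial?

total assimilation

Underlying /k/ is realised as [v] next to /v/; /v/ itself does not change.
The output [v] is identical to the trigger /v/ — every feature (place, manner, voicing) has been copied — so this is total assimilation.
The remaining alternations confirm this: /ɟ/ → [ʐ] before /ʐ/; /d/ → [f] before /f/ — in each case the output is a copy of the following consonant.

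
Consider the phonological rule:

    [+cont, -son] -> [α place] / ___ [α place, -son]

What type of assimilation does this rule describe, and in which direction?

regressive place assimilation

The shared variable α links the value of the place features (abbreviated [place]) on the target to the same value on the neighbouring segment, so place is the feature that assimilates.
Since the environment is written after the underscore, the trigger follows the target; the direction is regressive.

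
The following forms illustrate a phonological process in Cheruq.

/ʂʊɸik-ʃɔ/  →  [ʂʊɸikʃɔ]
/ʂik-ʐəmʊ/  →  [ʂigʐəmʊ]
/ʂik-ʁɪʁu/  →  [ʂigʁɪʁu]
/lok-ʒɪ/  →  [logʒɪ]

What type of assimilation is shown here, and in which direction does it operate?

Underlying /k/ is realised as [g] next to /ʐ/; /ʐ/ itself does not change.
/k/ is voiceless while /ʐ/ is voiced; the output [g] is voiced, matching the trigger — so the feature that spreads is voicing.
Place and manner are unchanged, so the assimilation is partial, not total.
Checking the remaining alternations: /k/ → [g] before /ʁ/ (voiceless → voiced, matching voiced); /k/ → [g] before /ʒ/ (voiceless → voiced, matching voiced) — only voicing changes, and always toward the following segment.
No alternation appears in [ʂʊɸikʃɔ]: there the adjacent consonants already agree in voicing (/k/ and /ʃ/ are both voiceless), so this form is consistent with the same rule.
Since the segment that changes precedes the conditioning segment, the assimilation is regressive.

regressive voicing assimilation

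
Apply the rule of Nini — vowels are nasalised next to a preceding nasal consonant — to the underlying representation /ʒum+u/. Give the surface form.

/u/ sits next to the nasal /m/ and is therefore nasalised to [ũ].

[ʒumũ]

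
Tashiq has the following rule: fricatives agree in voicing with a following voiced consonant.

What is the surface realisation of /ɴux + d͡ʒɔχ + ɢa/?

The rule targets /x/ (voiceless velar fricative), which sits before the trigger /d͡ʒ/ (voiced).
A voiced velar fricative is [ɣ], so the surface segment is [ɣ].
The same rule applies at the second boundary: /χ/ → [ʁ] next to /ɢ/.

[ɴuɣd͡ʒɔʁɢa]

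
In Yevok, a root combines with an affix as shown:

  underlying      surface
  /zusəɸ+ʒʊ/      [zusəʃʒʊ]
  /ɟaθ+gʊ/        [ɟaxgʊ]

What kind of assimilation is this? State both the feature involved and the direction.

regressive place assimilation

Underlying /ɸ/ is realised as [ʃ] next to /ʒ/; /ʒ/ itself does not change.
The change bilabial → postalveolar matches the place of the following /ʒ/, identifying this as place assimilation.
Manner and voice are unchanged, so the assimilation is partial, not total.
The other alternating form patterns the same way: /θ/ → [x] before /g/ (dental → velar, matching velar) — only place changes, and always toward the following segment.
Since the segment that changes precedes the conditioning segment, the assimilation is regressive.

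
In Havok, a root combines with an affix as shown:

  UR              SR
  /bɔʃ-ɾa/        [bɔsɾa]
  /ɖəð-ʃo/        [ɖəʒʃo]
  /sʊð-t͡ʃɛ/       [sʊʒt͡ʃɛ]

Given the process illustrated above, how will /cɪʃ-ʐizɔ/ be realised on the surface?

[cɪʂʐizɔ]

The data show regressive place assimilation: /ʃ/ → [s] before /ɾ/; /ð/ → [ʒ] before /ʃ/; /ð/ → [ʒ] before /t͡ʃ/. In each pair only place changes, matching the following consonant, while manner and voice stay constant.
/ʃ/ is a voiceless postalveolar fricative. The following trigger /ʐ/ is retroflex, so /ʃ/ must become retroflex as well.
The voiceless retroflex fricative is [ʂ], so /ʃ/ → [ʂ].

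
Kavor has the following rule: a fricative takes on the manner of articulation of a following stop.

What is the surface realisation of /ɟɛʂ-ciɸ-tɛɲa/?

/ʂ/ is a voiceless retroflex fricative. The following trigger /c/ is a stop, so /ʂ/ must become a stop as well.
Changing only its manner to stop gives [ʈ] — the voiceless retroflex stop.
The same rule applies at the second boundary: /ɸ/ → [p] next to /t/.

[ɟɛʈciptɛɲa]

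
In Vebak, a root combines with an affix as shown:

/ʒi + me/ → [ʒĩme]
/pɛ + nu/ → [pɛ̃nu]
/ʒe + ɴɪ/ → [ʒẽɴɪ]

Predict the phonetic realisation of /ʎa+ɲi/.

[ʎãɲi]

The data show regressive nasality assimilation (vowel nasalisation): /i/ → [ĩ] before /m/; /ɛ/ → [ɛ̃] before /n/; /e/ → [ẽ] before /ɴ/ — a vowel is nasalised by an immediately following nasal consonant.
/a/ sits next to the nasal /ɲ/ and is therefore nasalised to [ã].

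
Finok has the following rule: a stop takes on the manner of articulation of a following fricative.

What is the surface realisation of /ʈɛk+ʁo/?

The rule targets /k/ (voiceless velar stop), which sits before the trigger /ʁ/ (fricative).
The voiceless velar fricative is [x], so /k/ → [x].

[ʈɛxʁo]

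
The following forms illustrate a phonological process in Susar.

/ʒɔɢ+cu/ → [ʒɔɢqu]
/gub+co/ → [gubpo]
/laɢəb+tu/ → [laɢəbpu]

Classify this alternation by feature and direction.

Underlying /c/ is realised as [q] next to /ɢ/; /ɢ/ itself does not change.
The change palatal → uvular matches the place of the preceding /ɢ/, identifying this as place assimilation.
Manner and voice are unchanged, so the assimilation is partial, not total.
The same holds elsewhere in the data: /c/ → [p] after /b/ (palatal → bilabial, matching bilabial); /t/ → [p] after /b/ (alveolar → bilabial, matching bilabial) — only place changes, and always toward the preceding segment.
The trigger is the preceding segment, so the direction is progressive (perseverative).

progressive place assimilation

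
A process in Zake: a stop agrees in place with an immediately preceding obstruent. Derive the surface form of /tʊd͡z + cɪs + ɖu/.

[tʊd͡ztɪsdu]

The rule targets /c/ (voiceless palatal stop), which sits after the trigger /d͡z/ (alveolar).
A voiceless alveolar stop is [t], so the surface segment is [t].
The same rule applies at the second boundary: /ɖ/ → [d] next to /s/.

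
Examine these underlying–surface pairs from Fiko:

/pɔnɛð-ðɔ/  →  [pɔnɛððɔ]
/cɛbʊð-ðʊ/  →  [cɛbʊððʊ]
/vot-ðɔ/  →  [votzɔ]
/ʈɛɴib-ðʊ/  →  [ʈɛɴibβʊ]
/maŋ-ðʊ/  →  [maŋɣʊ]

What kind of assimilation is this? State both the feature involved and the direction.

progressive place assimilation

Underlying /ð/ is realised as [z] next to /t/; /t/ itself does not change.
/ð/ is dental while /t/ is alveolar; the output [z] is alveolar, matching the trigger — so the feature that spreads is place.
Manner and voice are unchanged, so the assimilation is partial, not total.
The other alternating forms pattern the same way: /ð/ → [β] after /b/ (dental → bilabial, matching bilabial); /ð/ → [ɣ] after /ŋ/ (dental → velar, matching velar) — only place changes, and always toward the preceding segment.
No alternation appears in [pɔnɛððɔ], [cɛbʊððʊ]: there the adjacent consonants already agree in place (/ð/ and /ð/ are both dental; /ð/ and /ð/ are both dental), so these forms are consistent with the same rule.
Since the segment that changes follows the conditioning segment, the assimilation is progressive.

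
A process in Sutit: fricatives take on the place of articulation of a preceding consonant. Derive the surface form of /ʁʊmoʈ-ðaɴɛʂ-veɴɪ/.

[ʁʊmoʈʐaɴɛʂʐeɴɪ]

The rule targets /ð/ (voiced dental fricative), which sits after the trigger /ʈ/ (retroflex).
Changing only its place to retroflex gives [ʐ] — the voiced retroflex fricative.
At the second juncture, /v/ likewise becomes [ʐ] adjacent to /ʂ/.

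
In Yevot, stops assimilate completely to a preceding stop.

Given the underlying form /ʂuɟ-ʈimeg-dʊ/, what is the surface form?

[ʂuɟɟimeggʊ]

/ʈ/ is the segment targeted by the rule; it sits immediately after /ɟ/, so it assimilates completely and surfaces as [ɟ].
At the second juncture, /d/ likewise becomes [g] adjacent to /g/.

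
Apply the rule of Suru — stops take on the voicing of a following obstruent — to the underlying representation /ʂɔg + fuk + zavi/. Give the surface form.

The rule targets /g/ (voiced velar stop), which sits before the trigger /f/ (voiceless).
A voiceless velar stop is [k], so the surface segment is [k].
At the second juncture, /k/ likewise becomes [g] adjacent to /z/.

[ʂɔkfugzavi]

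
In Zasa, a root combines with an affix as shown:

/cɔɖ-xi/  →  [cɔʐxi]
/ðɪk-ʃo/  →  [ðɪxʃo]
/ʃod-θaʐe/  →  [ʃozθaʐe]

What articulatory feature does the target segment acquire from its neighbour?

manner

Comparing underlying and surface forms, /ɖ/ → [ʐ] is the alternation; the neighbouring /x/ is constant.
/ɖ/ is a stop while /x/ is a fricative; the output [ʐ] is a fricative, matching the trigger — so the feature that spreads is manner.
The other alternating forms pattern the same way: /k/ → [x] before /ʃ/ (stop → fricative, matching a fricative); /d/ → [z] before /θ/ (stop → fricative, matching a fricative) — only manner changes, and always toward the following segment.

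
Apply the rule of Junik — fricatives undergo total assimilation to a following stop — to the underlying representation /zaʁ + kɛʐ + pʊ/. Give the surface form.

[zakkɛppʊ]

/ʁ/ is the segment targeted by the rule; it sits immediately before /k/, so it assimilates completely and surfaces as [k].
The same rule applies at the second boundary: /ʐ/ → [p] next to /p/.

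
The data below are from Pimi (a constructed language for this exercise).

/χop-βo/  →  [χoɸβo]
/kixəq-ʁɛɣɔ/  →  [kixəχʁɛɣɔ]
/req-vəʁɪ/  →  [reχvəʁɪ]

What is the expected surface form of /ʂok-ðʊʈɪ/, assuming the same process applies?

[ʂoxðʊʈɪ]

The data show regressive manner assimilation: /p/ → [ɸ] before /β/; /q/ → [χ] before /ʁ/; /q/ → [χ] before /v/. In each pair only manner changes, matching the following consonant, while place and voice stay constant.
The rule targets /k/ (voiceless velar stop), which sits before the trigger /ð/ (fricative).
The voiceless velar fricative is [x], so /k/ → [x].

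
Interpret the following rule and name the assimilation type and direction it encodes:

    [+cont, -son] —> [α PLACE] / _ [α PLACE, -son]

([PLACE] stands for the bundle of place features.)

regressive place assimilation

The shared variable α links the value of the place features (abbreviated [PLACE]) on the target to the same value on the neighbouring segment, so place is the feature that assimilates.
Since the environment is written after the underscore, the trigger follows the target; the direction is regressive.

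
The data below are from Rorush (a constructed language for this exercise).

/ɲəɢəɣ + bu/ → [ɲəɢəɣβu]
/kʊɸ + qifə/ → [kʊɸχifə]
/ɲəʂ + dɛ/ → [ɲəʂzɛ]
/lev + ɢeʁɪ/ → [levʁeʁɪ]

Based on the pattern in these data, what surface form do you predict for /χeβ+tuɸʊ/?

The data show progressive manner assimilation: /b/ → [β] after /ɣ/; /q/ → [χ] after /ɸ/; /d/ → [z] after /ʂ/; /ɢ/ → [ʁ] after /v/. In each pair only manner changes, matching the preceding consonant, while place and voice stay constant.
The rule targets /t/ (voiceless alveolar stop), which sits after the trigger /β/ (fricative).
The voiceless alveolar fricative is [s], so /t/ → [s].

[χeβsuɸʊ]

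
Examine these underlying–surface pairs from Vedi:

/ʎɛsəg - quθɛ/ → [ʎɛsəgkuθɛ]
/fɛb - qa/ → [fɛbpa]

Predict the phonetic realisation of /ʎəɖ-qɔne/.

The data show progressive place assimilation: /q/ → [k] after /g/; /q/ → [p] after /b/. In each pair only place changes, matching the preceding consonant, while manner and voice stay constant.
/q/ is a voiceless uvular stop. The preceding trigger /ɖ/ is retroflex, so /q/ must become retroflex as well.
A voiceless retroflex stop is [ʈ], so the surface segment is [ʈ].

[ʎəɖʈɔne]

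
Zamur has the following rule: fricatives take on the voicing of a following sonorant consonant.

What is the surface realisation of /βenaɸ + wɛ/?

/ɸ/ is a voiceless bilabial fricative. The following trigger /w/ is voiced, so /ɸ/ must become voiced as well.
A voiced bilabial fricative is [β], so the surface segment is [β].

[βenaβwɛ]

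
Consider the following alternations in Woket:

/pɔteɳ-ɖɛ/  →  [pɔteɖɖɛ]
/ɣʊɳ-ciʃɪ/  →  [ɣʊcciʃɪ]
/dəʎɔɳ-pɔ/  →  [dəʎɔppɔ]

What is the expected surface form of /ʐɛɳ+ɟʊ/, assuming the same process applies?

[ʐɛɟɟʊ]

The data show regressive total assimilation (/ɳ/ → [ɖ] before /ɖ/; /ɳ/ → [c] before /c/; /ɳ/ → [p] before /p/): in every case the target segment becomes identical to its following neighbour, copying more than a single feature.
/ɳ/ is the segment targeted by the rule; it sits immediately before /ɟ/, so it assimilates completely and surfaces as [ɟ].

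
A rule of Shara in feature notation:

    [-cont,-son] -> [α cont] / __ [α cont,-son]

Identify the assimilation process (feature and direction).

The rule copies [cont] (continuancy) from the environment onto the target stops; since [±cont] encodes the stop/fricative manner contrast, the assimilating dimension is manner.
Since the environment is written after the underscore, the trigger follows the target; the direction is regressive.

regressive manner assimilation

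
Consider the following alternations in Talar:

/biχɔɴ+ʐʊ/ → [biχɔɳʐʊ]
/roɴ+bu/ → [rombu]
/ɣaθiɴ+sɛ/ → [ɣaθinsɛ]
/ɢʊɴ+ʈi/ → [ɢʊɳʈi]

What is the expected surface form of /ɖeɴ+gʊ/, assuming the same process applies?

[ɖeŋgʊ]

The data show regressive place assimilation: /ɴ/ → [ɳ] before /ʐ/; /ɴ/ → [m] before /b/; /ɴ/ → [n] before /s/; /ɴ/ → [ɳ] before /ʈ/. In each pair only place changes, matching the following consonant, while manner and voice stay constant.
/ɴ/ is a voiced uvular nasal. The following trigger /g/ is velar, so /ɴ/ must become velar as well.
The voiced velar nasal is [ŋ], so /ɴ/ → [ŋ].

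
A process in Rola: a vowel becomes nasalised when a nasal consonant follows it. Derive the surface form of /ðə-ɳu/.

[ðə̃ɳu]

/ə/ sits next to the nasal /ɳ/ and is therefore nasalised to [ə̃].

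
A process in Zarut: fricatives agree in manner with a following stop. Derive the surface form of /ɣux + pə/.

The rule targets /x/ (voiceless velar fricative), which sits before the trigger /p/ (stop).
Changing only its manner to stop gives [k] — the voiceless velar stop.

[ɣukpə]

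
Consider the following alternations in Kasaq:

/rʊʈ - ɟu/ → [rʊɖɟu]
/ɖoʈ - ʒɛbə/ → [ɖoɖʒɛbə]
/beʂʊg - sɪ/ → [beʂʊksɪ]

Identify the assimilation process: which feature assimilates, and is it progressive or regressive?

Comparing underlying and surface forms, /ʈ/ → [ɖ] is the alternation; the neighbouring /ɟ/ is constant.
/ʈ/ is voiceless while /ɟ/ is voiced; the output [ɖ] is voiced, matching the trigger — so the feature that spreads is voicing.
Place and manner are unchanged, so the assimilation is partial, not total.
Checking the remaining alternations: /ʈ/ → [ɖ] before /ʒ/ (voiceless → voiced, matching voiced); /g/ → [k] before /s/ (voiced → voiceless, matching voiceless) — only voicing changes, and always toward the following segment.
The trigger is the following segment, so the direction is regressive (anticipatory).

regressive voicing assimilation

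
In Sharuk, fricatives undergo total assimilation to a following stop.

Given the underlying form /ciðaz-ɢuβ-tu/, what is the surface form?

/z/ is the segment targeted by the rule; it sits immediately before /ɢ/, so it assimilates completely and surfaces as [ɢ].
The same rule applies at the second boundary: /β/ → [t] next to /t/.

[ciðaɢɢuttu]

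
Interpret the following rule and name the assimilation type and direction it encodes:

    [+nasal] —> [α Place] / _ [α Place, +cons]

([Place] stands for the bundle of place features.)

regressive place assimilation

The shared variable α links the value of the place features (abbreviated [Place]) on the target to the same value on the neighbouring segment, so place is the feature that assimilates.
The conditioning segment sits to the right of the focus bar, meaning the trigger follows the segment that changes — regressive assimilation.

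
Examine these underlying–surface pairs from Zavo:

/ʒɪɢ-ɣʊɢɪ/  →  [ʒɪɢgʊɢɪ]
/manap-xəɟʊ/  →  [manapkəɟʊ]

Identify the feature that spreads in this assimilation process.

manner

The segment that alternates is /ɣ/, which surfaces as [g] when adjacent to /ɢ/.
The change fricative → stop matches the manner of the preceding /ɢ/, identifying this as manner assimilation.
Checking the remaining alternation: /x/ → [k] after /p/ (fricative → stop, matching a stop) — only manner changes, and always toward the preceding segment.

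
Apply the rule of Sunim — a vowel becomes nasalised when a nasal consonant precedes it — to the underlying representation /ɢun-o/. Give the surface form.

[ɢunõ]

/o/ sits next to the nasal /n/ and is therefore nasalised to [õ].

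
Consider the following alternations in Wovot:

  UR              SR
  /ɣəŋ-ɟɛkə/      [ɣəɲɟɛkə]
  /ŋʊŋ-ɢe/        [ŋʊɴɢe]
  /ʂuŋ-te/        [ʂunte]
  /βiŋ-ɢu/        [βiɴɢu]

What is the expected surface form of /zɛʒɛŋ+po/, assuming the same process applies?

The data show regressive place assimilation: /ŋ/ → [ɲ] before /ɟ/; /ŋ/ → [ɴ] before /ɢ/; /ŋ/ → [n] before /t/. In each pair only place changes, matching the following consonant, while manner and voice stay constant.
The rule targets /ŋ/ (voiced velar nasal), which sits before the trigger /p/ (bilabial).
Changing only its place to bilabial gives [m] — the voiced bilabial nasal.

[zɛʒɛmpo]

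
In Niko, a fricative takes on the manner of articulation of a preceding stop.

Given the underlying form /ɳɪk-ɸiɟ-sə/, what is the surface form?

/ɸ/ is a voiceless bilabial fricative. The preceding trigger /k/ is a stop, so /ɸ/ must become a stop as well.
Changing only its manner to stop gives [p] — the voiceless bilabial stop.
At the second juncture, /s/ likewise becomes [t] adjacent to /ɟ/.

[ɳɪkpiɟtə]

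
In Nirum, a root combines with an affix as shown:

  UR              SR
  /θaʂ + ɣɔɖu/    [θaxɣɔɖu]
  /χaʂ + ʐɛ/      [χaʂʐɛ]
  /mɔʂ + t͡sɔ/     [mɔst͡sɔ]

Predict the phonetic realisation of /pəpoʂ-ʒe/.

The data show regressive place assimilation: /ʂ/ → [x] before /ɣ/; /ʂ/ → [s] before /t͡s/. In each pair only place changes, matching the following consonant, while manner and voice stay constant.
Nothing changes in [χaʂʐɛ]: there the adjacent consonants already agree in place (/ʂ/ and /ʐ/ are both retroflex), so this form is consistent with the same rule.
The rule targets /ʂ/ (voiceless retroflex fricative), which sits before the trigger /ʒ/ (postalveolar).
A voiceless postalveolar fricative is [ʃ], so the surface segment is [ʃ].

[pəpoʃʒe]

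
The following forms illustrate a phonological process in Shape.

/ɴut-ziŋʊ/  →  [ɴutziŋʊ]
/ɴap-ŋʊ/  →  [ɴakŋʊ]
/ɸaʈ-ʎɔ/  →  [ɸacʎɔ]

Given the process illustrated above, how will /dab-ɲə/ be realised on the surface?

[daɟɲə]

The data show regressive place assimilation: /p/ → [k] before /ŋ/; /ʈ/ → [c] before /ʎ/. In each pair only place changes, matching the following consonant, while manner and voice stay constant.
Nothing changes in [ɴutziŋʊ]: there the adjacent consonants already agree in place (/t/ and /z/ are both alveolar), so this form is consistent with the same rule.
/b/ is a voiced bilabial stop. The following trigger /ɲ/ is palatal, so /b/ must become palatal as well.
Changing only its place to palatal gives [ɟ] — the voiced palatal stop.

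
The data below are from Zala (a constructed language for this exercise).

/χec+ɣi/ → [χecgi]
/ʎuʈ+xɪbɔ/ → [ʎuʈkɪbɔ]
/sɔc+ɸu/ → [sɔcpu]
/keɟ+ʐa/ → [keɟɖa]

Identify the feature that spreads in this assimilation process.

manner

Underlying /ɣ/ is realised as [g] next to /c/; /c/ itself does not change.
The change fricative → stop matches the manner of the preceding /c/, identifying this as manner assimilation.
The other alternating forms pattern the same way: /x/ → [k] after /ʈ/ (fricative → stop, matching a stop); /ɸ/ → [p] after /c/ (fricative → stop, matching a stop); /ʐ/ → [ɖ] after /ɟ/ (fricative → stop, matching a stop) — only manner changes, and always toward the preceding segment.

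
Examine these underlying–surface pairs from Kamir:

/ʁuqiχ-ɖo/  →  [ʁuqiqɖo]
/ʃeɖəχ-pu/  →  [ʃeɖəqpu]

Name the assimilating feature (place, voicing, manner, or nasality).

manner

Comparing underlying and surface forms, /χ/ → [q] is the alternation; the neighbouring /ɖ/ is constant.
The change fricative → stop matches the manner of the following /ɖ/, identifying this as manner assimilation.
Checking the remaining alternation: /χ/ → [q] before /p/ (fricative → stop, matching a stop) — only manner changes, and always toward the following segment.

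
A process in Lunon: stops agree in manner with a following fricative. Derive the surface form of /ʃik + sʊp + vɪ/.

/k/ is a voiceless velar stop. The following trigger /s/ is a fricative, so /k/ must become a fricative as well.
The voiceless velar fricative is [x], so /k/ → [x].
At the second juncture, /p/ likewise becomes [ɸ] adjacent to /v/.

[ʃixsʊɸvɪ]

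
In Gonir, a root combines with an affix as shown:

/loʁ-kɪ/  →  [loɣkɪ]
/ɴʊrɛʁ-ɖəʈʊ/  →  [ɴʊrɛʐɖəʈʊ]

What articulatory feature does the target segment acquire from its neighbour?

Underlying /ʁ/ is realised as [ɣ] next to /k/; /k/ itself does not change.
The change uvular → velar matches the place of the following /k/, identifying this as place assimilation.
The same holds elsewhere in the data: /ʁ/ → [ʐ] before /ɖ/ (uvular → retroflex, matching retroflex) — only place changes, and always toward the following segment.

place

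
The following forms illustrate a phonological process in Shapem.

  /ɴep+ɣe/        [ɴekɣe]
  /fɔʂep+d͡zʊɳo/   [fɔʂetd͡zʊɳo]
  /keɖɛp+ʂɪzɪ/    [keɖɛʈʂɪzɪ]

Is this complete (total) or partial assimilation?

The segment that alternates is /p/, which surfaces as [k] when adjacent to /ɣ/.
/p/ is bilabial while /ɣ/ is velar; the output [k] is velar, matching the trigger — so the feature that spreads is place.
Manner and voice are unchanged, so the assimilation is partial, not total.
The same holds elsewhere in the data: /p/ → [t] before /d͡z/ (bilabial → alveolar, matching alveolar); /p/ → [ʈ] before /ʂ/ (bilabial → retroflex, matching retroflex) — only place changes, and always toward the following segment.

partial assimilation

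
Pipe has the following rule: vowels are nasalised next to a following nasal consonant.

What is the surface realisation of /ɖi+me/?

The vowel /i/ is adjacent to the following nasal /m/, so it acquires [+nasal] and surfaces as [ĩ].

[ɖĩme]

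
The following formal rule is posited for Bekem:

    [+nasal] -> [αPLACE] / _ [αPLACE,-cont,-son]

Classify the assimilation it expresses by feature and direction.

regressive place assimilation

The shared variable α links the value of the place features (abbreviated [PLACE]) on the target to the same value on the neighbouring segment, so place is the feature that assimilates.
Since the environment is written after the underscore, the trigger follows the target; the direction is regressive.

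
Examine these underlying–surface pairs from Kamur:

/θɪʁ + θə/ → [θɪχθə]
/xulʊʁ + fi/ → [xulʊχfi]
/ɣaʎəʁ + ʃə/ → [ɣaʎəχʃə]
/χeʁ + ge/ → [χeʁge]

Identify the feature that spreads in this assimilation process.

The segment that alternates is /ʁ/, which surfaces as [χ] when adjacent to /θ/.
/ʁ/ is voiced while /θ/ is voiceless; the output [χ] is voiceless, matching the trigger — so the feature that spreads is voicing.
The same holds elsewhere in the data: /ʁ/ → [χ] before /f/ (voiced → voiceless, matching voiceless); /ʁ/ → [χ] before /ʃ/ (voiced → voiceless, matching voiceless) — only voicing changes, and always toward the following segment.
No alternation appears in [χeʁge]: there the adjacent consonants already agree in voicing (/ʁ/ and /g/ are both voiced), so this form is consistent with the same rule.

voicing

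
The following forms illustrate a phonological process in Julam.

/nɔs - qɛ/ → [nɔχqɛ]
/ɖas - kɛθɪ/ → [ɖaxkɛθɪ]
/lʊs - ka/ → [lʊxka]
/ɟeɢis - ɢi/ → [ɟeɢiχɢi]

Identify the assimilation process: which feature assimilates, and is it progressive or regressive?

The segment that alternates is /s/, which surfaces as [χ] when adjacent to /q/.
/s/ is alveolar while /q/ is uvular; the output [χ] is uvular, matching the trigger — so the feature that spreads is place.
Manner and voice are unchanged, so the assimilation is partial, not total.
Checking the remaining alternations: /s/ → [x] before /k/ (alveolar → velar, matching velar); /s/ → [χ] before /ɢ/ (alveolar → uvular, matching uvular) — only place changes, and always toward the following segment.
The trigger is the following segment, so the direction is regressive (anticipatory).

regressive place assimilation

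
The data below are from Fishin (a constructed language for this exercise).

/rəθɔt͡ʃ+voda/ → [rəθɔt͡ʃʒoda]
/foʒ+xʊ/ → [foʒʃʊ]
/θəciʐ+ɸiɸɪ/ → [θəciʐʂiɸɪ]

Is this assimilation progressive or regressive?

Underlying /v/ is realised as [ʒ] next to /t͡ʃ/; /t͡ʃ/ itself does not change.
/v/ is labiodental while /t͡ʃ/ is postalveolar; the output [ʒ] is postalveolar, matching the trigger — so the feature that spreads is place.
The other alternating forms pattern the same way: /x/ → [ʃ] after /ʒ/ (velar → postalveolar, matching postalveolar); /ɸ/ → [ʂ] after /ʐ/ (bilabial → retroflex, matching retroflex) — only place changes, and always toward the preceding segment.
The trigger is the preceding segment, so the direction is progressive (perseverative).

progressive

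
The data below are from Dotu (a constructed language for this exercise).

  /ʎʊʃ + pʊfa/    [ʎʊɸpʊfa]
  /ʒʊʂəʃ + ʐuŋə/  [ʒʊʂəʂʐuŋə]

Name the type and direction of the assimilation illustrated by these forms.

regressive place assimilation

Comparing underlying and surface forms, /ʃ/ → [ɸ] is the alternation; the neighbouring /p/ is constant.
The change postalveolar → bilabial matches the place of the following /p/, identifying this as place assimilation.
Manner and voice are unchanged, so the assimilation is partial, not total.
The other alternating form patterns the same way: /ʃ/ → [ʂ] before /ʐ/ (postalveolar → retroflex, matching retroflex) — only place changes, and always toward the following segment.
Since the segment that changes precedes the conditioning segment, the assimilation is regressive.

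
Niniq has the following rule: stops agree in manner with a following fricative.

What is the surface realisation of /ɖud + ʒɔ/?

The rule targets /d/ (voiced alveolar stop), which sits before the trigger /ʒ/ (fricative).
Changing only its manner to fricative gives [z] — the voiced alveolar fricative.

[ɖuzʒɔ]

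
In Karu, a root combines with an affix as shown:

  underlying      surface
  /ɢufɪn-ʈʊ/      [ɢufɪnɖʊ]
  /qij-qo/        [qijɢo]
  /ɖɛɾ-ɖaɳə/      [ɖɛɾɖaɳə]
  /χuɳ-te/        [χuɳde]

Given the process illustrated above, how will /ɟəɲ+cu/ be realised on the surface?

[ɟəɲɟu]

The data show progressive voicing assimilation: /ʈ/ → [ɖ] after /n/; /q/ → [ɢ] after /j/; /t/ → [d] after /ɳ/. In each pair only voicing changes, matching the preceding consonant, while place and manner stay constant.
No alternation appears in [ɖɛɾɖaɳə]: there the adjacent consonants already agree in voicing (/ɖ/ and /ɾ/ are both voiced), so this form is consistent with the same rule.
The rule targets /c/ (voiceless palatal stop), which sits after the trigger /ɲ/ (voiced).
The voiced palatal stop is [ɟ], so /c/ → [ɟ].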